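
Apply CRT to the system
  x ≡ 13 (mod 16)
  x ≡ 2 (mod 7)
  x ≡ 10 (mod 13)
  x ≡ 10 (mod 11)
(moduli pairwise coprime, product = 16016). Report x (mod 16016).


Product of moduli M = 16 · 7 · 13 · 11 = 16016.
Merge one congruence at a time:
  Start: x ≡ 13 (mod 16).
  Combine with x ≡ 2 (mod 7); new modulus lcm = 112.
    Write x = 13 + 16·t and substitute into x ≡ 2 (mod 7): 16·t ≡ 2 − 13 = -11 (mod 7).
    Reduce coefficients mod 7: 2·t ≡ 3 (mod 7).
    The inverse of 2 mod 7 is 4 (since 2·4 = 8 = 1·7 + 1), so t ≡ 4·3 = 12 ≡ 5 (mod 7).
    Then x = 13 + 16·5 = 93, valid modulo lcm(16, 7) = 112: x ≡ 93 (mod 112).
  Combine with x ≡ 10 (mod 13); new modulus lcm = 1456.
    Write x = 93 + 112·t and substitute into x ≡ 10 (mod 13): 112·t ≡ 10 − 93 = -83 (mod 13).
    Reduce coefficients mod 13: 8·t ≡ 8 (mod 13).
    The inverse of 8 mod 13 is 5 (since 8·5 = 40 = 3·13 + 1), so t ≡ 5·8 = 40 ≡ 1 (mod 13).
    Then x = 93 + 112·1 = 205, valid modulo lcm(112, 13) = 1456: x ≡ 205 (mod 1456).
  Combine with x ≡ 10 (mod 11); new modulus lcm = 16016.
    Write x = 205 + 1456·t and substitute into x ≡ 10 (mod 11): 1456·t ≡ 10 − 205 = -195 (mod 11).
    Reduce coefficients mod 11: 4·t ≡ 3 (mod 11).
    The inverse of 4 mod 11 is 3 (since 4·3 = 12 = 1·11 + 1), so t ≡ 3·3 = 9 ≡ 9 (mod 11).
    Then x = 205 + 1456·9 = 13309, valid modulo lcm(1456, 11) = 16016: x ≡ 13309 (mod 16016).
Verify against each original: 13309 mod 16 = 13, 13309 mod 7 = 2, 13309 mod 13 = 10, 13309 mod 11 = 10.

x ≡ 13309 (mod 16016).


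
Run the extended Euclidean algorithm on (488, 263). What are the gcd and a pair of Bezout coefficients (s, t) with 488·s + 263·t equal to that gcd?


Euclidean algorithm on (488, 263) — divide until remainder is 0:
  488 = 1 · 263 + 225
  263 = 1 · 225 + 38
  225 = 5 · 38 + 35
  38 = 1 · 35 + 3
  35 = 11 · 3 + 2
  3 = 1 · 2 + 1
  2 = 2 · 1 + 0
gcd(488, 263) = 1.
Track Bezout coefficients alongside the remainders: start with r₀ = 488 = a·1 + b·0 (s = 1, t = 0) and r₁ = 263 = a·0 + b·1 (s = 0, t = 1); each new remainder r_{k+1} = r_{k-1} − q_k·r_k inherits s_{k+1} = s_{k-1} − q_k·s_k, t_{k+1} = t_{k-1} − q_k·t_k, so r_k = a·s_k + b·t_k at every step:
  q = 1: r = 225, s = 1 − 1·0 = 1, t = 0 − 1·1 = -1  (check: 488·1 + 263·(-1) = 225)
  q = 1: r = 38, s = 0 − 1·1 = -1, t = 1 − 1·(-1) = 2  (check: 488·(-1) + 263·2 = 38)
  q = 5: r = 35, s = 1 − 5·(-1) = 6, t = -1 − 5·2 = -11  (check: 488·6 + 263·(-11) = 35)
  q = 1: r = 3, s = -1 − 1·6 = -7, t = 2 − 1·(-11) = 13  (check: 488·(-7) + 263·13 = 3)
  q = 11: r = 2, s = 6 − 11·(-7) = 83, t = -11 − 11·13 = -154  (check: 488·83 + 263·(-154) = 2)
  q = 1: r = 1, s = -7 − 1·83 = -90, t = 13 − 1·(-154) = 167  (check: 488·(-90) + 263·167 = 1)
The row with r = 1 (the gcd) gives the Bezout coefficients s = -90, t = 167.
Result: 488 · (-90) + 263 · (167) = 1.

gcd(488, 263) = 1; s = -90, t = 167 (check: 488·(-90) + 263·167 = 1).


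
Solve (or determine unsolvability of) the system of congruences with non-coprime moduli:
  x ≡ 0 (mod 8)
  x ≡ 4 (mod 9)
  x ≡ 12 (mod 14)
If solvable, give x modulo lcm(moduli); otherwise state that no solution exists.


Moduli 8, 9, 14 are not pairwise coprime, so CRT works modulo lcm(m_i) when all pairwise compatibility conditions hold.
Pairwise compatibility: gcd(m_i, m_j) must divide a_i - a_j for every pair.
Merge one congruence at a time:
  Start: x ≡ 0 (mod 8).
  Combine with x ≡ 4 (mod 9): gcd(8, 9) = 1; 4 - 0 = 4, which IS divisible by 1, so compatible.
    Write x = 0 + 8·t and substitute into x ≡ 4 (mod 9): 8·t ≡ 4 − 0 = 4 (mod 9).
    The inverse of 8 mod 9 is 8 (since 8·8 = 64 = 7·9 + 1), so t ≡ 8·4 = 32 ≡ 5 (mod 9).
    Then x = 0 + 8·5 = 40, valid modulo lcm(8, 9) = 72: x ≡ 40 (mod 72).
  Combine with x ≡ 12 (mod 14): gcd(72, 14) = 2; 12 - 40 = -28, which IS divisible by 2, so compatible.
    Write x = 40 + 72·t and substitute into x ≡ 12 (mod 14): 72·t ≡ 12 − 40 = -28 (mod 14).
    Divide the congruence (and modulus) by g = 2: 36·t ≡ -14 (mod 7).
    Reduce coefficients mod 7: 1·t ≡ 0 (mod 7).
    So t ≡ 0 (mod 7).
    Then x = 40 + 72·0 = 40, valid modulo lcm(72, 14) = 504: x ≡ 40 (mod 504).
Verify: 40 mod 8 = 0, 40 mod 9 = 4, 40 mod 14 = 12.

x ≡ 40 (mod 504).


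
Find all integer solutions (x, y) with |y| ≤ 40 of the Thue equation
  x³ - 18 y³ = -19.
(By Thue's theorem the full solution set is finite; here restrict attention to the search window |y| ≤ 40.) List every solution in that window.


The equation is x³ - 18y³ = -19. For fixed y, x³ = 18·y³ − 19, so a solution requires the RHS to be a perfect cube.
Strategy: iterate y from -40 to 40, compute RHS = 18·y³ − 19, and check whether it is a (positive or negative) perfect cube.
Check small values of y:
  y = 0: RHS = -19 is not a perfect cube.
  y = 1: RHS = -1 = (-1)³ ⇒ x = -1 works.
  y = -1: RHS = -37 is not a perfect cube.
  y = 2: RHS = 125 = (5)³ ⇒ x = 5 works.
  y = -2: RHS = -163 is not a perfect cube.
  y = 3: RHS = 467 is not a perfect cube.
  y = -3: RHS = -505 is not a perfect cube.
Continuing the search up to |y| = 40 finds no further solutions beyond those listed.
Collected solutions: (-1, 1), (5, 2).

Solutions (with |y| ≤ 40): (-1, 1), (5, 2).


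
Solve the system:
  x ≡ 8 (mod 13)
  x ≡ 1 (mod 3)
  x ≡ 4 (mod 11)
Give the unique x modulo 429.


Moduli 13, 3, 11 are pairwise coprime; by CRT there is a unique solution modulo M = 13 · 3 · 11 = 429.
Solve pairwise, accumulating the modulus:
  Start with x ≡ 8 (mod 13).
  Combine with x ≡ 1 (mod 3): since gcd(13, 3) = 1, we get a unique residue mod 39.
    Write x = 8 + 13·t and substitute into x ≡ 1 (mod 3): 13·t ≡ 1 − 8 = -7 (mod 3).
    Reduce coefficients mod 3: 1·t ≡ 2 (mod 3).
    So t ≡ 2 (mod 3).
    Then x = 8 + 13·2 = 34, valid modulo lcm(13, 3) = 39: x ≡ 34 (mod 39).
  Combine with x ≡ 4 (mod 11): since gcd(39, 11) = 1, we get a unique residue mod 429.
    Write x = 34 + 39·t and substitute into x ≡ 4 (mod 11): 39·t ≡ 4 − 34 = -30 (mod 11).
    Reduce coefficients mod 11: 6·t ≡ 3 (mod 11).
    The inverse of 6 mod 11 is 2 (since 6·2 = 12 = 1·11 + 1), so t ≡ 2·3 = 6 ≡ 6 (mod 11).
    Then x = 34 + 39·6 = 268, valid modulo lcm(39, 11) = 429: x ≡ 268 (mod 429).
Verify: 268 mod 13 = 8 ✓, 268 mod 3 = 1 ✓, 268 mod 11 = 4 ✓.

x ≡ 268 (mod 429).


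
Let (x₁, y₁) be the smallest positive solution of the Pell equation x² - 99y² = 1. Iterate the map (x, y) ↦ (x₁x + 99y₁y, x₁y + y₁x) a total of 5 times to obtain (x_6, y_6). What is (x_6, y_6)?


Step 1: Find the fundamental solution (x₁, y₁) of x² - 99y² = 1.
  Expand √99 as a continued fraction. a₀ = ⌊√99⌋ = 9; iterate m_{k+1} = d_k·a_k − m_k, d_{k+1} = (99 − m_{k+1}²)/d_k, a_{k+1} = ⌊(a₀ + m_{k+1})/d_{k+1}⌋ (starting m₀ = 0, d₀ = 1), with convergents p_k = a_k·p_{k-1} + p_{k-2}, q_k = a_k·q_{k-1} + q_{k-2} (p₋₁ = 1, q₋₁ = 0):
  k = 0: a₀ = 9; p₀/q₀ = 9/1; p₀² − 99·q₀² = 81 − 99 = -18.
  k = 1: m = 9, d = 18, a = ⌊(9 + 9)/18⌋ = 1; p/q = (1·9 + 1)/(1·1 + 0) = 10/1; p² − 99·q² = 100 − 99 = 1.
  The first convergent with p² − 99·q² = 1 gives the fundamental solution (x₁, y₁) = (10, 1).
Step 2: Apply the recurrence (x_{n+1}, y_{n+1}) = (x₁x_n + 99y₁y_n, x₁y_n + y₁x_n) repeatedly.
  From (x_1, y_1) = (10, 1): x_2 = 10·10 + 99·1·1 = 199; y_2 = 10·1 + 1·10 = 20.
  From (x_2, y_2) = (199, 20): x_3 = 10·199 + 99·1·20 = 3970; y_3 = 10·20 + 1·199 = 399.
  From (x_3, y_3) = (3970, 399): x_4 = 10·3970 + 99·1·399 = 79201; y_4 = 10·399 + 1·3970 = 7960.
  From (x_4, y_4) = (79201, 7960): x_5 = 10·79201 + 99·1·7960 = 1580050; y_5 = 10·7960 + 1·79201 = 158801.
  From (x_5, y_5) = (1580050, 158801): x_6 = 10·1580050 + 99·1·158801 = 31521799; y_6 = 10·158801 + 1·1580050 = 3168060.
Step 3: Verify x_6² - 99·y_6² = 993623812196401 - 993623812196400 = 1 (should be 1). ✓

(x_1, y_1) = (10, 1); (x_6, y_6) = (31521799, 3168060).


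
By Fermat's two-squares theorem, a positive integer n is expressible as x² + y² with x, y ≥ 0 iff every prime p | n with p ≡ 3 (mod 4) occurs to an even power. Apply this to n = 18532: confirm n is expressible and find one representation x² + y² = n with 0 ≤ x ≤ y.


Step 1: Factor n = 18532 = 2^2 · 41 · 113.
Step 2: Check the mod-4 condition on each prime factor: 2 = 2 (special); 41 ≡ 1 (mod 4), exponent 1; 113 ≡ 1 (mod 4), exponent 1.
All primes ≡ 3 (mod 4) appear to even exponent (or don't appear), so by the two-squares theorem n IS expressible as a sum of two squares.
Step 3: Build a representation. Group n = k² · m with k = 2 and m = 41 · 113 = 4633 (a product of primes ≡ 1 (mod 4)); a representation of m scales to one of n via (k·x)² + (k·y)² = k²(x² + y²). Each prime p ≡ 1 (mod 4) is itself a sum of two squares; find a² by testing p − a² for a perfect square:
  41: 41 − 1² = 40, 41 − 2² = 37, 41 − 3² = 32, 41 − 4² = 25 = 5² ⇒ 41 = 4² + 5².
  113: 113 − 1² = 112, 113 − 2² = 109, 113 − 3² = 104, 113 − 4² = 97, 113 − 5² = 88, 113 − 6² = 77, 113 − 7² = 64 = 8² ⇒ 113 = 7² + 8².
  Combine using the Brahmagupta–Fibonacci identity (a² + b²)(c² + d²) = (ac − bd)² + (ad + bc)² = (ac + bd)² + (ad − bc)²:
  41 · 113 = 4633: from (4² + 5²)(7² + 8²), take (4·7 − 5·8, 4·8 + 5·7) = (28 − 40, 32 + 35) = (-12, 67); dropping signs (only squares matter) gives (12, 67); check 12² + 67² = 144 + 4489 = 4633 ✓.
  Scale by k = 2: (2·12, 2·67) = (24, 134).
Step 4: Order so x ≤ y and verify: 24² + 134² = 576 + 17956 = 18532 = n. ✓

n = 18532 = 24² + 134² (one valid representation with x ≤ y).


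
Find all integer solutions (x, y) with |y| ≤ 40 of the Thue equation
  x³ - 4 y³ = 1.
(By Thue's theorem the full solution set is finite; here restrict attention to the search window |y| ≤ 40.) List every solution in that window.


The equation is x³ - 4y³ = 1. For fixed y, x³ = 4·y³ + 1, so a solution requires the RHS to be a perfect cube.
Strategy: iterate y from -40 to 40, compute RHS = 4·y³ + 1, and check whether it is a (positive or negative) perfect cube.
Check small values of y:
  y = 0: RHS = 1 = (1)³ ⇒ x = 1 works.
  y = 1: RHS = 5 is not a perfect cube.
  y = -1: RHS = -3 is not a perfect cube.
  y = 2: RHS = 33 is not a perfect cube.
  y = -2: RHS = -31 is not a perfect cube.
  y = 3: RHS = 109 is not a perfect cube.
  y = -3: RHS = -107 is not a perfect cube.
Continuing the search up to |y| = 40 finds no further solutions beyond those listed.
Collected solutions: (1, 0).

Solutions (with |y| ≤ 40): (1, 0).


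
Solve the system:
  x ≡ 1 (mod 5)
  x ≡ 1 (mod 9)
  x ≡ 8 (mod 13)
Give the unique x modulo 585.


Moduli 5, 9, 13 are pairwise coprime; by CRT there is a unique solution modulo M = 5 · 9 · 13 = 585.
Solve pairwise, accumulating the modulus:
  Start with x ≡ 1 (mod 5).
  Combine with x ≡ 1 (mod 9): since gcd(5, 9) = 1, we get a unique residue mod 45.
    Write x = 1 + 5·t and substitute into x ≡ 1 (mod 9): 5·t ≡ 1 − 1 = 0 (mod 9).
    The inverse of 5 mod 9 is 2 (since 5·2 = 10 = 1·9 + 1), so t ≡ 2·0 = 0 ≡ 0 (mod 9).
    Then x = 1 + 5·0 = 1, valid modulo lcm(5, 9) = 45: x ≡ 1 (mod 45).
  Combine with x ≡ 8 (mod 13): since gcd(45, 13) = 1, we get a unique residue mod 585.
    Write x = 1 + 45·t and substitute into x ≡ 8 (mod 13): 45·t ≡ 8 − 1 = 7 (mod 13).
    Reduce coefficients mod 13: 6·t ≡ 7 (mod 13).
    The inverse of 6 mod 13 is 11 (since 6·11 = 66 = 5·13 + 1), so t ≡ 11·7 = 77 ≡ 12 (mod 13).
    Then x = 1 + 45·12 = 541, valid modulo lcm(45, 13) = 585: x ≡ 541 (mod 585).
Verify: 541 mod 5 = 1 ✓, 541 mod 9 = 1 ✓, 541 mod 13 = 8 ✓.

x ≡ 541 (mod 585).


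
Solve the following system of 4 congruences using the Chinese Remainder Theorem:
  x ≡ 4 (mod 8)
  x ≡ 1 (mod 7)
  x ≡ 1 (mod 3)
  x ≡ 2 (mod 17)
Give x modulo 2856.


Product of moduli M = 8 · 7 · 3 · 17 = 2856.
Merge one congruence at a time:
  Start: x ≡ 4 (mod 8).
  Combine with x ≡ 1 (mod 7); new modulus lcm = 56.
    Write x = 4 + 8·t and substitute into x ≡ 1 (mod 7): 8·t ≡ 1 − 4 = -3 (mod 7).
    Reduce coefficients mod 7: 1·t ≡ 4 (mod 7).
    So t ≡ 4 (mod 7).
    Then x = 4 + 8·4 = 36, valid modulo lcm(8, 7) = 56: x ≡ 36 (mod 56).
  Combine with x ≡ 1 (mod 3); new modulus lcm = 168.
    Write x = 36 + 56·t and substitute into x ≡ 1 (mod 3): 56·t ≡ 1 − 36 = -35 (mod 3).
    Reduce coefficients mod 3: 2·t ≡ 1 (mod 3).
    The inverse of 2 mod 3 is 2 (since 2·2 = 4 = 1·3 + 1), so t ≡ 2·1 = 2 ≡ 2 (mod 3).
    Then x = 36 + 56·2 = 148, valid modulo lcm(56, 3) = 168: x ≡ 148 (mod 168).
  Combine with x ≡ 2 (mod 17); new modulus lcm = 2856.
    Write x = 148 + 168·t and substitute into x ≡ 2 (mod 17): 168·t ≡ 2 − 148 = -146 (mod 17).
    Reduce coefficients mod 17: 15·t ≡ 7 (mod 17).
    The inverse of 15 mod 17 is 8 (since 15·8 = 120 = 7·17 + 1), so t ≡ 8·7 = 56 ≡ 5 (mod 17).
    Then x = 148 + 168·5 = 988, valid modulo lcm(168, 17) = 2856: x ≡ 988 (mod 2856).
Verify against each original: 988 mod 8 = 4, 988 mod 7 = 1, 988 mod 3 = 1, 988 mod 17 = 2.

x ≡ 988 (mod 2856).


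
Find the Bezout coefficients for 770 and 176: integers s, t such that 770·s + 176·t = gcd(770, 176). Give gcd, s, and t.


Euclidean algorithm on (770, 176) — divide until remainder is 0:
  770 = 4 · 176 + 66
  176 = 2 · 66 + 44
  66 = 1 · 44 + 22
  44 = 2 · 22 + 0
gcd(770, 176) = 22.
Track Bezout coefficients alongside the remainders: start with r₀ = 770 = a·1 + b·0 (s = 1, t = 0) and r₁ = 176 = a·0 + b·1 (s = 0, t = 1); each new remainder r_{k+1} = r_{k-1} − q_k·r_k inherits s_{k+1} = s_{k-1} − q_k·s_k, t_{k+1} = t_{k-1} − q_k·t_k, so r_k = a·s_k + b·t_k at every step:
  q = 4: r = 66, s = 1 − 4·0 = 1, t = 0 − 4·1 = -4  (check: 770·1 + 176·(-4) = 66)
  q = 2: r = 44, s = 0 − 2·1 = -2, t = 1 − 2·(-4) = 9  (check: 770·(-2) + 176·9 = 44)
  q = 1: r = 22, s = 1 − 1·(-2) = 3, t = -4 − 1·9 = -13  (check: 770·3 + 176·(-13) = 22)
The row with r = 22 (the gcd) gives the Bezout coefficients s = 3, t = -13.
Result: 770 · (3) + 176 · (-13) = 22.

gcd(770, 176) = 22; s = 3, t = -13 (check: 770·3 + 176·(-13) = 22).


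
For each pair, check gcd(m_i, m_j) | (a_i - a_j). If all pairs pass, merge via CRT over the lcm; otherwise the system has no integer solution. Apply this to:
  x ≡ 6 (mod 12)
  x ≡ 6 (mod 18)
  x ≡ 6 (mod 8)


Moduli 12, 18, 8 are not pairwise coprime, so CRT works modulo lcm(m_i) when all pairwise compatibility conditions hold.
Pairwise compatibility: gcd(m_i, m_j) must divide a_i - a_j for every pair.
Merge one congruence at a time:
  Start: x ≡ 6 (mod 12).
  Combine with x ≡ 6 (mod 18): gcd(12, 18) = 6; 6 - 6 = 0, which IS divisible by 6, so compatible.
    Write x = 6 + 12·t and substitute into x ≡ 6 (mod 18): 12·t ≡ 6 − 6 = 0 (mod 18).
    Divide the congruence (and modulus) by g = 6: 2·t ≡ 0 (mod 3).
    The inverse of 2 mod 3 is 2 (since 2·2 = 4 = 1·3 + 1), so t ≡ 2·0 = 0 ≡ 0 (mod 3).
    Then x = 6 + 12·0 = 6, valid modulo lcm(12, 18) = 36: x ≡ 6 (mod 36).
  Combine with x ≡ 6 (mod 8): gcd(36, 8) = 4; 6 - 6 = 0, which IS divisible by 4, so compatible.
    Write x = 6 + 36·t and substitute into x ≡ 6 (mod 8): 36·t ≡ 6 − 6 = 0 (mod 8).
    Divide the congruence (and modulus) by g = 4: 9·t ≡ 0 (mod 2).
    Reduce coefficients mod 2: 1·t ≡ 0 (mod 2).
    So t ≡ 0 (mod 2).
    Then x = 6 + 36·0 = 6, valid modulo lcm(36, 8) = 72: x ≡ 6 (mod 72).
Verify: 6 mod 12 = 6, 6 mod 18 = 6, 6 mod 8 = 6.

x ≡ 6 (mod 72).


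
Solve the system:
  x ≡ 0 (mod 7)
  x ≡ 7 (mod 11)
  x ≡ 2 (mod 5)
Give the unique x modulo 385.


Moduli 7, 11, 5 are pairwise coprime; by CRT there is a unique solution modulo M = 7 · 11 · 5 = 385.
Solve pairwise, accumulating the modulus:
  Start with x ≡ 0 (mod 7).
  Combine with x ≡ 7 (mod 11): since gcd(7, 11) = 1, we get a unique residue mod 77.
    Write x = 0 + 7·t and substitute into x ≡ 7 (mod 11): 7·t ≡ 7 − 0 = 7 (mod 11).
    The inverse of 7 mod 11 is 8 (since 7·8 = 56 = 5·11 + 1), so t ≡ 8·7 = 56 ≡ 1 (mod 11).
    Then x = 0 + 7·1 = 7, valid modulo lcm(7, 11) = 77: x ≡ 7 (mod 77).
  Combine with x ≡ 2 (mod 5): since gcd(77, 5) = 1, we get a unique residue mod 385.
    Write x = 7 + 77·t and substitute into x ≡ 2 (mod 5): 77·t ≡ 2 − 7 = -5 (mod 5).
    Reduce coefficients mod 5: 2·t ≡ 0 (mod 5).
    The inverse of 2 mod 5 is 3 (since 2·3 = 6 = 1·5 + 1), so t ≡ 3·0 = 0 ≡ 0 (mod 5).
    Then x = 7 + 77·0 = 7, valid modulo lcm(77, 5) = 385: x ≡ 7 (mod 385).
Verify: 7 mod 7 = 0 ✓, 7 mod 11 = 7 ✓, 7 mod 5 = 2 ✓.

x ≡ 7 (mod 385).


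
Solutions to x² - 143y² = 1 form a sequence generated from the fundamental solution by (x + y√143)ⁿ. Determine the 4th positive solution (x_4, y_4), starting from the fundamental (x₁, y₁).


Step 1: Find the fundamental solution (x₁, y₁) of x² - 143y² = 1.
  Expand √143 as a continued fraction. a₀ = ⌊√143⌋ = 11; iterate m_{k+1} = d_k·a_k − m_k, d_{k+1} = (143 − m_{k+1}²)/d_k, a_{k+1} = ⌊(a₀ + m_{k+1})/d_{k+1}⌋ (starting m₀ = 0, d₀ = 1), with convergents p_k = a_k·p_{k-1} + p_{k-2}, q_k = a_k·q_{k-1} + q_{k-2} (p₋₁ = 1, q₋₁ = 0):
  k = 0: a₀ = 11; p₀/q₀ = 11/1; p₀² − 143·q₀² = 121 − 143 = -22.
  k = 1: m = 11, d = 22, a = ⌊(11 + 11)/22⌋ = 1; p/q = (1·11 + 1)/(1·1 + 0) = 12/1; p² − 143·q² = 144 − 143 = 1.
  The first convergent with p² − 143·q² = 1 gives the fundamental solution (x₁, y₁) = (12, 1).
Step 2: Apply the recurrence (x_{n+1}, y_{n+1}) = (x₁x_n + 143y₁y_n, x₁y_n + y₁x_n) repeatedly.
  From (x_1, y_1) = (12, 1): x_2 = 12·12 + 143·1·1 = 287; y_2 = 12·1 + 1·12 = 24.
  From (x_2, y_2) = (287, 24): x_3 = 12·287 + 143·1·24 = 6876; y_3 = 12·24 + 1·287 = 575.
  From (x_3, y_3) = (6876, 575): x_4 = 12·6876 + 143·1·575 = 164737; y_4 = 12·575 + 1·6876 = 13776.
Step 3: Verify x_4² - 143·y_4² = 27138279169 - 27138279168 = 1 (should be 1). ✓

(x_1, y_1) = (12, 1); (x_4, y_4) = (164737, 13776).


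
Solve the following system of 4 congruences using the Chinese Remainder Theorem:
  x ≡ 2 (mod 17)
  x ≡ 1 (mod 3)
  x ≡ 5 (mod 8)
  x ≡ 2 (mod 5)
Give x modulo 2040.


Product of moduli M = 17 · 3 · 8 · 5 = 2040.
Merge one congruence at a time:
  Start: x ≡ 2 (mod 17).
  Combine with x ≡ 1 (mod 3); new modulus lcm = 51.
    Write x = 2 + 17·t and substitute into x ≡ 1 (mod 3): 17·t ≡ 1 − 2 = -1 (mod 3).
    Reduce coefficients mod 3: 2·t ≡ 2 (mod 3).
    The inverse of 2 mod 3 is 2 (since 2·2 = 4 = 1·3 + 1), so t ≡ 2·2 = 4 ≡ 1 (mod 3).
    Then x = 2 + 17·1 = 19, valid modulo lcm(17, 3) = 51: x ≡ 19 (mod 51).
  Combine with x ≡ 5 (mod 8); new modulus lcm = 408.
    Write x = 19 + 51·t and substitute into x ≡ 5 (mod 8): 51·t ≡ 5 − 19 = -14 (mod 8).
    Reduce coefficients mod 8: 3·t ≡ 2 (mod 8).
    The inverse of 3 mod 8 is 3 (since 3·3 = 9 = 1·8 + 1), so t ≡ 3·2 = 6 ≡ 6 (mod 8).
    Then x = 19 + 51·6 = 325, valid modulo lcm(51, 8) = 408: x ≡ 325 (mod 408).
  Combine with x ≡ 2 (mod 5); new modulus lcm = 2040.
    Write x = 325 + 408·t and substitute into x ≡ 2 (mod 5): 408·t ≡ 2 − 325 = -323 (mod 5).
    Reduce coefficients mod 5: 3·t ≡ 2 (mod 5).
    The inverse of 3 mod 5 is 2 (since 3·2 = 6 = 1·5 + 1), so t ≡ 2·2 = 4 ≡ 4 (mod 5).
    Then x = 325 + 408·4 = 1957, valid modulo lcm(408, 5) = 2040: x ≡ 1957 (mod 2040).
Verify against each original: 1957 mod 17 = 2, 1957 mod 3 = 1, 1957 mod 8 = 5, 1957 mod 5 = 2.

x ≡ 1957 (mod 2040).


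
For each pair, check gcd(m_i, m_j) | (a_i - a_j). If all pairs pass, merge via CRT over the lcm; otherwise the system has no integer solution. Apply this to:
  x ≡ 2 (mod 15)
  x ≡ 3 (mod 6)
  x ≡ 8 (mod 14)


Moduli 15, 6, 14 are not pairwise coprime, so CRT works modulo lcm(m_i) when all pairwise compatibility conditions hold.
Pairwise compatibility: gcd(m_i, m_j) must divide a_i - a_j for every pair.
Merge one congruence at a time:
  Start: x ≡ 2 (mod 15).
  Combine with x ≡ 3 (mod 6): gcd(15, 6) = 3, and 3 - 2 = 1 is NOT divisible by 3.
    ⇒ system is inconsistent (no integer solution).

No solution (the system is inconsistent).


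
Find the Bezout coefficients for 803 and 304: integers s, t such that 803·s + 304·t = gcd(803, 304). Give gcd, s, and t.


Euclidean algorithm on (803, 304) — divide until remainder is 0:
  803 = 2 · 304 + 195
  304 = 1 · 195 + 109
  195 = 1 · 109 + 86
  109 = 1 · 86 + 23
  86 = 3 · 23 + 17
  23 = 1 · 17 + 6
  17 = 2 · 6 + 5
  6 = 1 · 5 + 1
  5 = 5 · 1 + 0
gcd(803, 304) = 1.
Track Bezout coefficients alongside the remainders: start with r₀ = 803 = a·1 + b·0 (s = 1, t = 0) and r₁ = 304 = a·0 + b·1 (s = 0, t = 1); each new remainder r_{k+1} = r_{k-1} − q_k·r_k inherits s_{k+1} = s_{k-1} − q_k·s_k, t_{k+1} = t_{k-1} − q_k·t_k, so r_k = a·s_k + b·t_k at every step:
  q = 2: r = 195, s = 1 − 2·0 = 1, t = 0 − 2·1 = -2  (check: 803·1 + 304·(-2) = 195)
  q = 1: r = 109, s = 0 − 1·1 = -1, t = 1 − 1·(-2) = 3  (check: 803·(-1) + 304·3 = 109)
  q = 1: r = 86, s = 1 − 1·(-1) = 2, t = -2 − 1·3 = -5  (check: 803·2 + 304·(-5) = 86)
  q = 1: r = 23, s = -1 − 1·2 = -3, t = 3 − 1·(-5) = 8  (check: 803·(-3) + 304·8 = 23)
  q = 3: r = 17, s = 2 − 3·(-3) = 11, t = -5 − 3·8 = -29  (check: 803·11 + 304·(-29) = 17)
  q = 1: r = 6, s = -3 − 1·11 = -14, t = 8 − 1·(-29) = 37  (check: 803·(-14) + 304·37 = 6)
  q = 2: r = 5, s = 11 − 2·(-14) = 39, t = -29 − 2·37 = -103  (check: 803·39 + 304·(-103) = 5)
  q = 1: r = 1, s = -14 − 1·39 = -53, t = 37 − 1·(-103) = 140  (check: 803·(-53) + 304·140 = 1)
The row with r = 1 (the gcd) gives the Bezout coefficients s = -53, t = 140.
Result: 803 · (-53) + 304 · (140) = 1.

gcd(803, 304) = 1; s = -53, t = 140 (check: 803·(-53) + 304·140 = 1).


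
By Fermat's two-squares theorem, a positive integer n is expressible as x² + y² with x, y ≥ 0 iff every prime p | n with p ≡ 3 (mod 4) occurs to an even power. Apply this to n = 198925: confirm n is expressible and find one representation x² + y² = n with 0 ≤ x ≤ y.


Step 1: Factor n = 198925 = 5^2 · 73 · 109.
Step 2: Check the mod-4 condition on each prime factor: 5 ≡ 1 (mod 4), exponent 2; 73 ≡ 1 (mod 4), exponent 1; 109 ≡ 1 (mod 4), exponent 1.
All primes ≡ 3 (mod 4) appear to even exponent (or don't appear), so by the two-squares theorem n IS expressible as a sum of two squares.
Step 3: Build a representation. Group n = k² · m with k = 5 and m = 73 · 109 = 7957 (a product of primes ≡ 1 (mod 4)); a representation of m scales to one of n via (k·x)² + (k·y)² = k²(x² + y²). Each prime p ≡ 1 (mod 4) is itself a sum of two squares; find a² by testing p − a² for a perfect square:
  73: 73 − 1² = 72, 73 − 2² = 69, 73 − 3² = 64 = 8² ⇒ 73 = 3² + 8².
  109: 109 − 1² = 108, 109 − 2² = 105, 109 − 3² = 100 = 10² ⇒ 109 = 3² + 10².
  Combine using the Brahmagupta–Fibonacci identity (a² + b²)(c² + d²) = (ac − bd)² + (ad + bc)² = (ac + bd)² + (ad − bc)²:
  73 · 109 = 7957: from (3² + 8²)(3² + 10²), take (3·3 − 8·10, 3·10 + 8·3) = (9 − 80, 30 + 24) = (-71, 54); dropping signs (only squares matter) gives (71, 54); check 71² + 54² = 5041 + 2916 = 7957 ✓.
  Scale by k = 5: (5·71, 5·54) = (355, 270).
Step 4: Order so x ≤ y and verify: 270² + 355² = 72900 + 126025 = 198925 = n. ✓

n = 198925 = 270² + 355² (one valid representation with x ≤ y).


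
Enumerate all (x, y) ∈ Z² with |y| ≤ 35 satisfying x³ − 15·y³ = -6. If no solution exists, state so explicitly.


The equation is x³ - 15y³ = -6. For fixed y, x³ = 15·y³ − 6, so a solution requires the RHS to be a perfect cube.
Strategy: iterate y from -35 to 35, compute RHS = 15·y³ − 6, and check whether it is a (positive or negative) perfect cube.
Check small values of y:
  y = 0: RHS = -6 is not a perfect cube.
  y = 1: RHS = 9 is not a perfect cube.
  y = -1: RHS = -21 is not a perfect cube.
  y = 2: RHS = 114 is not a perfect cube.
  y = -2: RHS = -126 is not a perfect cube.
  y = 3: RHS = 399 is not a perfect cube.
  y = -3: RHS = -411 is not a perfect cube.
Continuing the search up to |y| = 35 finds no solutions either.
No (x, y) in the scanned range satisfies the equation.

No integer solutions with |y| ≤ 35.


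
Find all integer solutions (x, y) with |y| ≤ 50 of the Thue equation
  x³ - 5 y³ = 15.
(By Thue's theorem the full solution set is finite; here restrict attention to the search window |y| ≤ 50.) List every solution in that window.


The equation is x³ - 5y³ = 15. For fixed y, x³ = 5·y³ + 15, so a solution requires the RHS to be a perfect cube.
Strategy: iterate y from -50 to 50, compute RHS = 5·y³ + 15, and check whether it is a (positive or negative) perfect cube.
Check small values of y:
  y = 0: RHS = 15 is not a perfect cube.
  y = 1: RHS = 20 is not a perfect cube.
  y = -1: RHS = 10 is not a perfect cube.
  y = 2: RHS = 55 is not a perfect cube.
  y = -2: RHS = -25 is not a perfect cube.
  y = 3: RHS = 150 is not a perfect cube.
  y = -3: RHS = -120 is not a perfect cube.
Continuing the search up to |y| = 50 finds no solutions either.
No (x, y) in the scanned range satisfies the equation.

No integer solutions with |y| ≤ 50.


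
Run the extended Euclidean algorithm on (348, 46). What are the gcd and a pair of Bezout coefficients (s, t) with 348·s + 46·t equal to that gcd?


Euclidean algorithm on (348, 46) — divide until remainder is 0:
  348 = 7 · 46 + 26
  46 = 1 · 26 + 20
  26 = 1 · 20 + 6
  20 = 3 · 6 + 2
  6 = 3 · 2 + 0
gcd(348, 46) = 2.
Track Bezout coefficients alongside the remainders: start with r₀ = 348 = a·1 + b·0 (s = 1, t = 0) and r₁ = 46 = a·0 + b·1 (s = 0, t = 1); each new remainder r_{k+1} = r_{k-1} − q_k·r_k inherits s_{k+1} = s_{k-1} − q_k·s_k, t_{k+1} = t_{k-1} − q_k·t_k, so r_k = a·s_k + b·t_k at every step:
  q = 7: r = 26, s = 1 − 7·0 = 1, t = 0 − 7·1 = -7  (check: 348·1 + 46·(-7) = 26)
  q = 1: r = 20, s = 0 − 1·1 = -1, t = 1 − 1·(-7) = 8  (check: 348·(-1) + 46·8 = 20)
  q = 1: r = 6, s = 1 − 1·(-1) = 2, t = -7 − 1·8 = -15  (check: 348·2 + 46·(-15) = 6)
  q = 3: r = 2, s = -1 − 3·2 = -7, t = 8 − 3·(-15) = 53  (check: 348·(-7) + 46·53 = 2)
The row with r = 2 (the gcd) gives the Bezout coefficients s = -7, t = 53.
Result: 348 · (-7) + 46 · (53) = 2.

gcd(348, 46) = 2; s = -7, t = 53 (check: 348·(-7) + 46·53 = 2).


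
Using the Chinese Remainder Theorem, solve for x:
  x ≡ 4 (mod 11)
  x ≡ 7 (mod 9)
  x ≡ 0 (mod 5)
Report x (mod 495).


Moduli 11, 9, 5 are pairwise coprime; by CRT there is a unique solution modulo M = 11 · 9 · 5 = 495.
Solve pairwise, accumulating the modulus:
  Start with x ≡ 4 (mod 11).
  Combine with x ≡ 7 (mod 9): since gcd(11, 9) = 1, we get a unique residue mod 99.
    Write x = 4 + 11·t and substitute into x ≡ 7 (mod 9): 11·t ≡ 7 − 4 = 3 (mod 9).
    Reduce coefficients mod 9: 2·t ≡ 3 (mod 9).
    The inverse of 2 mod 9 is 5 (since 2·5 = 10 = 1·9 + 1), so t ≡ 5·3 = 15 ≡ 6 (mod 9).
    Then x = 4 + 11·6 = 70, valid modulo lcm(11, 9) = 99: x ≡ 70 (mod 99).
  Combine with x ≡ 0 (mod 5): since gcd(99, 5) = 1, we get a unique residue mod 495.
    Write x = 70 + 99·t and substitute into x ≡ 0 (mod 5): 99·t ≡ 0 − 70 = -70 (mod 5).
    Reduce coefficients mod 5: 4·t ≡ 0 (mod 5).
    The inverse of 4 mod 5 is 4 (since 4·4 = 16 = 3·5 + 1), so t ≡ 4·0 = 0 ≡ 0 (mod 5).
    Then x = 70 + 99·0 = 70, valid modulo lcm(99, 5) = 495: x ≡ 70 (mod 495).
Verify: 70 mod 11 = 4 ✓, 70 mod 9 = 7 ✓, 70 mod 5 = 0 ✓.

x ≡ 70 (mod 495).


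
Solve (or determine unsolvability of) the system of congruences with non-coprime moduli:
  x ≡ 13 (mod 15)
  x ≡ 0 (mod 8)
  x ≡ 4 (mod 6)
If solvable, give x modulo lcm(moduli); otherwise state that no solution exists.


Moduli 15, 8, 6 are not pairwise coprime, so CRT works modulo lcm(m_i) when all pairwise compatibility conditions hold.
Pairwise compatibility: gcd(m_i, m_j) must divide a_i - a_j for every pair.
Merge one congruence at a time:
  Start: x ≡ 13 (mod 15).
  Combine with x ≡ 0 (mod 8): gcd(15, 8) = 1; 0 - 13 = -13, which IS divisible by 1, so compatible.
    Write x = 13 + 15·t and substitute into x ≡ 0 (mod 8): 15·t ≡ 0 − 13 = -13 (mod 8).
    Reduce coefficients mod 8: 7·t ≡ 3 (mod 8).
    The inverse of 7 mod 8 is 7 (since 7·7 = 49 = 6·8 + 1), so t ≡ 7·3 = 21 ≡ 5 (mod 8).
    Then x = 13 + 15·5 = 88, valid modulo lcm(15, 8) = 120: x ≡ 88 (mod 120).
  Combine with x ≡ 4 (mod 6): gcd(120, 6) = 6; 4 - 88 = -84, which IS divisible by 6, so compatible.
    Write x = 88 + 120·t and substitute into x ≡ 4 (mod 6): 120·t ≡ 4 − 88 = -84 (mod 6).
    Divide the congruence (and modulus) by g = 6: 20·t ≡ -14 (mod 1).
    Modulo 1 every t works; take t = 0.
    Then x = 88 + 120·0 = 88, valid modulo lcm(120, 6) = 120: x ≡ 88 (mod 120).
Verify: 88 mod 15 = 13, 88 mod 8 = 0, 88 mod 6 = 4.

x ≡ 88 (mod 120).


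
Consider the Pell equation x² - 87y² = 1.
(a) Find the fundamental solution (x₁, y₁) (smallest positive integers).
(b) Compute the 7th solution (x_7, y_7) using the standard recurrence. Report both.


Step 1: Find the fundamental solution (x₁, y₁) of x² - 87y² = 1.
  Expand √87 as a continued fraction. a₀ = ⌊√87⌋ = 9; iterate m_{k+1} = d_k·a_k − m_k, d_{k+1} = (87 − m_{k+1}²)/d_k, a_{k+1} = ⌊(a₀ + m_{k+1})/d_{k+1}⌋ (starting m₀ = 0, d₀ = 1), with convergents p_k = a_k·p_{k-1} + p_{k-2}, q_k = a_k·q_{k-1} + q_{k-2} (p₋₁ = 1, q₋₁ = 0):
  k = 0: a₀ = 9; p₀/q₀ = 9/1; p₀² − 87·q₀² = 81 − 87 = -6.
  k = 1: m = 9, d = 6, a = ⌊(9 + 9)/6⌋ = 3; p/q = (3·9 + 1)/(3·1 + 0) = 28/3; p² − 87·q² = 784 − 783 = 1.
  The first convergent with p² − 87·q² = 1 gives the fundamental solution (x₁, y₁) = (28, 3).
Step 2: Apply the recurrence (x_{n+1}, y_{n+1}) = (x₁x_n + 87y₁y_n, x₁y_n + y₁x_n) repeatedly.
  From (x_1, y_1) = (28, 3): x_2 = 28·28 + 87·3·3 = 1567; y_2 = 28·3 + 3·28 = 168.
  From (x_2, y_2) = (1567, 168): x_3 = 28·1567 + 87·3·168 = 87724; y_3 = 28·168 + 3·1567 = 9405.
  From (x_3, y_3) = (87724, 9405): x_4 = 28·87724 + 87·3·9405 = 4910977; y_4 = 28·9405 + 3·87724 = 526512.
  From (x_4, y_4) = (4910977, 526512): x_5 = 28·4910977 + 87·3·526512 = 274926988; y_5 = 28·526512 + 3·4910977 = 29475267.
  From (x_5, y_5) = (274926988, 29475267): x_6 = 28·274926988 + 87·3·29475267 = 15391000351; y_6 = 28·29475267 + 3·274926988 = 1650088440.
  From (x_6, y_6) = (15391000351, 1650088440): x_7 = 28·15391000351 + 87·3·1650088440 = 861621092668; y_7 = 28·1650088440 + 3·15391000351 = 92375477373.
Step 3: Verify x_7² - 87·y_7² = 742390907330398243358224 - 742390907330398243358223 = 1 (should be 1). ✓

(x_1, y_1) = (28, 3); (x_7, y_7) = (861621092668, 92375477373).


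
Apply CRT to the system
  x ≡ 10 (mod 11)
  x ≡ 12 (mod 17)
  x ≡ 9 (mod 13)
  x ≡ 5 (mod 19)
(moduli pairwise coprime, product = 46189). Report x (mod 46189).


Product of moduli M = 11 · 17 · 13 · 19 = 46189.
Merge one congruence at a time:
  Start: x ≡ 10 (mod 11).
  Combine with x ≡ 12 (mod 17); new modulus lcm = 187.
    Write x = 10 + 11·t and substitute into x ≡ 12 (mod 17): 11·t ≡ 12 − 10 = 2 (mod 17).
    The inverse of 11 mod 17 is 14 (since 11·14 = 154 = 9·17 + 1), so t ≡ 14·2 = 28 ≡ 11 (mod 17).
    Then x = 10 + 11·11 = 131, valid modulo lcm(11, 17) = 187: x ≡ 131 (mod 187).
  Combine with x ≡ 9 (mod 13); new modulus lcm = 2431.
    Write x = 131 + 187·t and substitute into x ≡ 9 (mod 13): 187·t ≡ 9 − 131 = -122 (mod 13).
    Reduce coefficients mod 13: 5·t ≡ 8 (mod 13).
    The inverse of 5 mod 13 is 8 (since 5·8 = 40 = 3·13 + 1), so t ≡ 8·8 = 64 ≡ 12 (mod 13).
    Then x = 131 + 187·12 = 2375, valid modulo lcm(187, 13) = 2431: x ≡ 2375 (mod 2431).
  Combine with x ≡ 5 (mod 19); new modulus lcm = 46189.
    Write x = 2375 + 2431·t and substitute into x ≡ 5 (mod 19): 2431·t ≡ 5 − 2375 = -2370 (mod 19).
    Reduce coefficients mod 19: 18·t ≡ 5 (mod 19).
    The inverse of 18 mod 19 is 18 (since 18·18 = 324 = 17·19 + 1), so t ≡ 18·5 = 90 ≡ 14 (mod 19).
    Then x = 2375 + 2431·14 = 36409, valid modulo lcm(2431, 19) = 46189: x ≡ 36409 (mod 46189).
Verify against each original: 36409 mod 11 = 10, 36409 mod 17 = 12, 36409 mod 13 = 9, 36409 mod 19 = 5.

x ≡ 36409 (mod 46189).


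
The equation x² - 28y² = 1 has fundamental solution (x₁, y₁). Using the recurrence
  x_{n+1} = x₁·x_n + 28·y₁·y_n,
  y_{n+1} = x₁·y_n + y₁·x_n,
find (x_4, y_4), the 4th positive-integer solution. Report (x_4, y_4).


Step 1: Find the fundamental solution (x₁, y₁) of x² - 28y² = 1.
  Expand √28 as a continued fraction. a₀ = ⌊√28⌋ = 5; iterate m_{k+1} = d_k·a_k − m_k, d_{k+1} = (28 − m_{k+1}²)/d_k, a_{k+1} = ⌊(a₀ + m_{k+1})/d_{k+1}⌋ (starting m₀ = 0, d₀ = 1), with convergents p_k = a_k·p_{k-1} + p_{k-2}, q_k = a_k·q_{k-1} + q_{k-2} (p₋₁ = 1, q₋₁ = 0):
  k = 0: a₀ = 5; p₀/q₀ = 5/1; p₀² − 28·q₀² = 25 − 28 = -3.
  k = 1: m = 5, d = 3, a = ⌊(5 + 5)/3⌋ = 3; p/q = (3·5 + 1)/(3·1 + 0) = 16/3; p² − 28·q² = 256 − 252 = 4.
  k = 2: m = 4, d = 4, a = ⌊(5 + 4)/4⌋ = 2; p/q = (2·16 + 5)/(2·3 + 1) = 37/7; p² − 28·q² = 1369 − 1372 = -3.
  k = 3: m = 4, d = 3, a = ⌊(5 + 4)/3⌋ = 3; p/q = (3·37 + 16)/(3·7 + 3) = 127/24; p² − 28·q² = 16129 − 16128 = 1.
  The first convergent with p² − 28·q² = 1 gives the fundamental solution (x₁, y₁) = (127, 24).
Step 2: Apply the recurrence (x_{n+1}, y_{n+1}) = (x₁x_n + 28y₁y_n, x₁y_n + y₁x_n) repeatedly.
  From (x_1, y_1) = (127, 24): x_2 = 127·127 + 28·24·24 = 32257; y_2 = 127·24 + 24·127 = 6096.
  From (x_2, y_2) = (32257, 6096): x_3 = 127·32257 + 28·24·6096 = 8193151; y_3 = 127·6096 + 24·32257 = 1548360.
  From (x_3, y_3) = (8193151, 1548360): x_4 = 127·8193151 + 28·24·1548360 = 2081028097; y_4 = 127·1548360 + 24·8193151 = 393277344.
Step 3: Verify x_4² - 28·y_4² = 4330677940503441409 - 4330677940503441408 = 1 (should be 1). ✓

(x_1, y_1) = (127, 24); (x_4, y_4) = (2081028097, 393277344).


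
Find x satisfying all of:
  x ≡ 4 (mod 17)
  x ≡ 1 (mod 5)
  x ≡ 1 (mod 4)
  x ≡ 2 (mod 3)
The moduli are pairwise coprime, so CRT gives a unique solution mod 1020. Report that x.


Product of moduli M = 17 · 5 · 4 · 3 = 1020.
Merge one congruence at a time:
  Start: x ≡ 4 (mod 17).
  Combine with x ≡ 1 (mod 5); new modulus lcm = 85.
    Write x = 4 + 17·t and substitute into x ≡ 1 (mod 5): 17·t ≡ 1 − 4 = -3 (mod 5).
    Reduce coefficients mod 5: 2·t ≡ 2 (mod 5).
    The inverse of 2 mod 5 is 3 (since 2·3 = 6 = 1·5 + 1), so t ≡ 3·2 = 6 ≡ 1 (mod 5).
    Then x = 4 + 17·1 = 21, valid modulo lcm(17, 5) = 85: x ≡ 21 (mod 85).
  Combine with x ≡ 1 (mod 4); new modulus lcm = 340.
    Write x = 21 + 85·t and substitute into x ≡ 1 (mod 4): 85·t ≡ 1 − 21 = -20 (mod 4).
    Reduce coefficients mod 4: 1·t ≡ 0 (mod 4).
    So t ≡ 0 (mod 4).
    Then x = 21 + 85·0 = 21, valid modulo lcm(85, 4) = 340: x ≡ 21 (mod 340).
  Combine with x ≡ 2 (mod 3); new modulus lcm = 1020.
    Write x = 21 + 340·t and substitute into x ≡ 2 (mod 3): 340·t ≡ 2 − 21 = -19 (mod 3).
    Reduce coefficients mod 3: 1·t ≡ 2 (mod 3).
    So t ≡ 2 (mod 3).
    Then x = 21 + 340·2 = 701, valid modulo lcm(340, 3) = 1020: x ≡ 701 (mod 1020).
Verify against each original: 701 mod 17 = 4, 701 mod 5 = 1, 701 mod 4 = 1, 701 mod 3 = 2.

x ≡ 701 (mod 1020).


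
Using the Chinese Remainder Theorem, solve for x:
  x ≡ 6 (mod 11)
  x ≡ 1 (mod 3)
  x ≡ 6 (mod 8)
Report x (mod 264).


Moduli 11, 3, 8 are pairwise coprime; by CRT there is a unique solution modulo M = 11 · 3 · 8 = 264.
Solve pairwise, accumulating the modulus:
  Start with x ≡ 6 (mod 11).
  Combine with x ≡ 1 (mod 3): since gcd(11, 3) = 1, we get a unique residue mod 33.
    Write x = 6 + 11·t and substitute into x ≡ 1 (mod 3): 11·t ≡ 1 − 6 = -5 (mod 3).
    Reduce coefficients mod 3: 2·t ≡ 1 (mod 3).
    The inverse of 2 mod 3 is 2 (since 2·2 = 4 = 1·3 + 1), so t ≡ 2·1 = 2 ≡ 2 (mod 3).
    Then x = 6 + 11·2 = 28, valid modulo lcm(11, 3) = 33: x ≡ 28 (mod 33).
  Combine with x ≡ 6 (mod 8): since gcd(33, 8) = 1, we get a unique residue mod 264.
    Write x = 28 + 33·t and substitute into x ≡ 6 (mod 8): 33·t ≡ 6 − 28 = -22 (mod 8).
    Reduce coefficients mod 8: 1·t ≡ 2 (mod 8).
    So t ≡ 2 (mod 8).
    Then x = 28 + 33·2 = 94, valid modulo lcm(33, 8) = 264: x ≡ 94 (mod 264).
Verify: 94 mod 11 = 6 ✓, 94 mod 3 = 1 ✓, 94 mod 8 = 6 ✓.

x ≡ 94 (mod 264).


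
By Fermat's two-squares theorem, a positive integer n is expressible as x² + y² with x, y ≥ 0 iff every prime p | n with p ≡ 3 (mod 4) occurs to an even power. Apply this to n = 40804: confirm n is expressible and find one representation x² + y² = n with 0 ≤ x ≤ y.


Step 1: Factor n = 40804 = 2^2 · 101^2.
Step 2: Check the mod-4 condition on each prime factor: 2 = 2 (special); 101 ≡ 1 (mod 4), exponent 2.
All primes ≡ 3 (mod 4) appear to even exponent (or don't appear), so by the two-squares theorem n IS expressible as a sum of two squares.
Step 3: Build a representation. Group n = k² · m with k = 2 and m = 101 · 101 = 10201 (a product of primes ≡ 1 (mod 4)); a representation of m scales to one of n via (k·x)² + (k·y)² = k²(x² + y²). Each prime p ≡ 1 (mod 4) is itself a sum of two squares; find a² by testing p − a² for a perfect square:
  101: 101 − 1² = 100 = 10² ⇒ 101 = 1² + 10².
  Combine using the Brahmagupta–Fibonacci identity (a² + b²)(c² + d²) = (ac − bd)² + (ad + bc)² = (ac + bd)² + (ad − bc)²:
  101 · 101 = 10201: from (1² + 10²)(1² + 10²), take (1·1 − 10·10, 1·10 + 10·1) = (1 − 100, 10 + 10) = (-99, 20); dropping signs (only squares matter) gives (99, 20); check 99² + 20² = 9801 + 400 = 10201 ✓.
  Scale by k = 2: (2·99, 2·20) = (198, 40).
Step 4: Order so x ≤ y and verify: 40² + 198² = 1600 + 39204 = 40804 = n. ✓

n = 40804 = 40² + 198² (one valid representation with x ≤ y).


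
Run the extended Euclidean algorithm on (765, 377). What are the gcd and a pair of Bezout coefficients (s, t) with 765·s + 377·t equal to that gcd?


Euclidean algorithm on (765, 377) — divide until remainder is 0:
  765 = 2 · 377 + 11
  377 = 34 · 11 + 3
  11 = 3 · 3 + 2
  3 = 1 · 2 + 1
  2 = 2 · 1 + 0
gcd(765, 377) = 1.
Track Bezout coefficients alongside the remainders: start with r₀ = 765 = a·1 + b·0 (s = 1, t = 0) and r₁ = 377 = a·0 + b·1 (s = 0, t = 1); each new remainder r_{k+1} = r_{k-1} − q_k·r_k inherits s_{k+1} = s_{k-1} − q_k·s_k, t_{k+1} = t_{k-1} − q_k·t_k, so r_k = a·s_k + b·t_k at every step:
  q = 2: r = 11, s = 1 − 2·0 = 1, t = 0 − 2·1 = -2  (check: 765·1 + 377·(-2) = 11)
  q = 34: r = 3, s = 0 − 34·1 = -34, t = 1 − 34·(-2) = 69  (check: 765·(-34) + 377·69 = 3)
  q = 3: r = 2, s = 1 − 3·(-34) = 103, t = -2 − 3·69 = -209  (check: 765·103 + 377·(-209) = 2)
  q = 1: r = 1, s = -34 − 1·103 = -137, t = 69 − 1·(-209) = 278  (check: 765·(-137) + 377·278 = 1)
The row with r = 1 (the gcd) gives the Bezout coefficients s = -137, t = 278.
Result: 765 · (-137) + 377 · (278) = 1.

gcd(765, 377) = 1; s = -137, t = 278 (check: 765·(-137) + 377·278 = 1).


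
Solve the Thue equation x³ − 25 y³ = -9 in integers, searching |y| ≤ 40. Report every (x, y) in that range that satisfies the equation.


The equation is x³ - 25y³ = -9. For fixed y, x³ = 25·y³ − 9, so a solution requires the RHS to be a perfect cube.
Strategy: iterate y from -40 to 40, compute RHS = 25·y³ − 9, and check whether it is a (positive or negative) perfect cube.
Check small values of y:
  y = 0: RHS = -9 is not a perfect cube.
  y = 1: RHS = 16 is not a perfect cube.
  y = -1: RHS = -34 is not a perfect cube.
  y = 2: RHS = 191 is not a perfect cube.
  y = -2: RHS = -209 is not a perfect cube.
  y = 3: RHS = 666 is not a perfect cube.
  y = -3: RHS = -684 is not a perfect cube.
Continuing the search up to |y| = 40 finds no solutions either.
No (x, y) in the scanned range satisfies the equation.

No integer solutions with |y| ≤ 40.
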